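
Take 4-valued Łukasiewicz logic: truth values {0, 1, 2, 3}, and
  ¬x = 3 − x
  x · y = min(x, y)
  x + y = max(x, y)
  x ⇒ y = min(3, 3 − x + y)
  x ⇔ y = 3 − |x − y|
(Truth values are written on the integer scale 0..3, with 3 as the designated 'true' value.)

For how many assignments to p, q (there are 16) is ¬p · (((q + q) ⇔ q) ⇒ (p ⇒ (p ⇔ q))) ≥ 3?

p = 0, q = 0 ↦ 3  ≥
p = 0, q = 1 ↦ 3  ≥
p = 0, q = 2 ↦ 3  ≥
p = 0, q = 3 ↦ 3  ≥
p = 1, q = 0 ↦ 2  <
p = 1, q = 1 ↦ 2  <
p = 1, q = 2 ↦ 2  <
p = 1, q = 3 ↦ 2  <
p = 2, q = 0 ↦ 1  <
p = 2, q = 1 ↦ 1  <
p = 2, q = 2 ↦ 1  <
p = 2, q = 3 ↦ 1  <
p = 3, q = 0 ↦ 0  <
p = 3, q = 1 ↦ 0  <
p = 3, q = 2 ↦ 0  <
p = 3, q = 3 ↦ 0  <
So 4 of the 16 assignments meet the threshold.

4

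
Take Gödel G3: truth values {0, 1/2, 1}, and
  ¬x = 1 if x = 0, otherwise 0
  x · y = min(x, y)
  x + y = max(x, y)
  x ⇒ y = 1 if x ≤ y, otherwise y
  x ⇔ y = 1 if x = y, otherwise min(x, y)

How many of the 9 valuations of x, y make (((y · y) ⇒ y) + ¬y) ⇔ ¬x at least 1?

x = 0, y = 0 ↦ 1  ≥
x = 0, y = 1/2 ↦ 1  ≥
x = 0, y = 1 ↦ 1  ≥
x = 1/2, y = 0 ↦ 0  <
x = 1/2, y = 1/2 ↦ 0  <
x = 1/2, y = 1 ↦ 0  <
x = 1, y = 0 ↦ 0  <
x = 1, y = 1/2 ↦ 0  <
x = 1, y = 1 ↦ 0  <
So 3 of the 9 assignments meet the threshold.

3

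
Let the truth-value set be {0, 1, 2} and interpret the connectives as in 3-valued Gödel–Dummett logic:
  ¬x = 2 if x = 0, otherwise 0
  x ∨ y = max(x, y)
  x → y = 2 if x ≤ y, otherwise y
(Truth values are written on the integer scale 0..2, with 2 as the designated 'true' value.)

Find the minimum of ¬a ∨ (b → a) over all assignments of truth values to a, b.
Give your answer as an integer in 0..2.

Take a = 1, b = 2:
¬a = ¬1 = 0
b → a = 2 → 1 = 1
¬a ∨ (b → a) = 0 ∨ 1 = 1
No assignment yields a value below 1, so this is the minimum.

1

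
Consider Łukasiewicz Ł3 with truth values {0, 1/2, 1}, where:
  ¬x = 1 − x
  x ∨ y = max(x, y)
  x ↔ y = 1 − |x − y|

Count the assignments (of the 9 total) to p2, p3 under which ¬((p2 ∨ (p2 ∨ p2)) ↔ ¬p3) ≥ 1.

p2 = 0, p3 = 0 ↦ 1  ≥
p2 = 0, p3 = 1/2 ↦ 1/2  <
p2 = 0, p3 = 1 ↦ 0  <
p2 = 1/2, p3 = 0 ↦ 1/2  <
p2 = 1/2, p3 = 1/2 ↦ 0  <
p2 = 1/2, p3 = 1 ↦ 1/2  <
p2 = 1, p3 = 0 ↦ 0  <
p2 = 1, p3 = 1/2 ↦ 1/2  <
p2 = 1, p3 = 1 ↦ 1  ≥
So 2 of the 9 assignments meet the threshold.

2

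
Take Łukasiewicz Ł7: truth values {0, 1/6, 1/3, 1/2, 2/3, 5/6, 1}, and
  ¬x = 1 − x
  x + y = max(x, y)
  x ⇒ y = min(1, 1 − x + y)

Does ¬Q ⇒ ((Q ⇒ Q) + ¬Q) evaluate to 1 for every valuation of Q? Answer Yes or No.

Yes

Q = 0 ↦ 1
Q = 1/6 ↦ 1
Q = 1/3 ↦ 1
Q = 1/2 ↦ 1
Q = 2/3 ↦ 1
Q = 5/6 ↦ 1
Q = 1 ↦ 1
Every assignment gives a value ≥ 1.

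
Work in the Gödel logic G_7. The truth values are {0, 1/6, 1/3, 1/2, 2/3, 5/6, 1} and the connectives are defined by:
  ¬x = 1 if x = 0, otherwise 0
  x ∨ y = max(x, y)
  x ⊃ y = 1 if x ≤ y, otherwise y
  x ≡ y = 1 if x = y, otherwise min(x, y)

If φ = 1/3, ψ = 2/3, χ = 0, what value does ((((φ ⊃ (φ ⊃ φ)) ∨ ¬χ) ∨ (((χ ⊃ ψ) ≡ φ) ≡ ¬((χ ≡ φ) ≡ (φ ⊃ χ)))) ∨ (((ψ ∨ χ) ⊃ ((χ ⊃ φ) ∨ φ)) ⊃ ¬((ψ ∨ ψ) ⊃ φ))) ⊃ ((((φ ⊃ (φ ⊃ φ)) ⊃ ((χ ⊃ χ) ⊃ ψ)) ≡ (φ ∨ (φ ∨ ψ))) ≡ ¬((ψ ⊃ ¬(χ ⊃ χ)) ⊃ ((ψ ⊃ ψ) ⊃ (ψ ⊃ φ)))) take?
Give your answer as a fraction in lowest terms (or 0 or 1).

φ ⊃ φ = 1/3 ⊃ 1/3 = 1
φ ⊃ (φ ⊃ φ) = 1/3 ⊃ 1 = 1
¬χ = ¬0 = 1
(φ ⊃ (φ ⊃ φ)) ∨ ¬χ = 1 ∨ 1 = 1
χ ⊃ ψ = 0 ⊃ 2/3 = 1
(χ ⊃ ψ) ≡ φ = 1 ≡ 1/3 = 1/3
χ ≡ φ = 0 ≡ 1/3 = 0
φ ⊃ χ = 1/3 ⊃ 0 = 0
(χ ≡ φ) ≡ (φ ⊃ χ) = 0 ≡ 0 = 1
¬((χ ≡ φ) ≡ (φ ⊃ χ)) = ¬1 = 0
((χ ⊃ ψ) ≡ φ) ≡ ¬((χ ≡ φ) ≡ (φ ⊃ χ)) = 1/3 ≡ 0 = 0
((φ ⊃ (φ ⊃ φ)) ∨ ¬χ) ∨ (((χ ⊃ ψ) ≡ φ) ≡ ¬((χ ≡ φ) ≡ (φ ⊃ χ))) = 1 ∨ 0 = 1
ψ ∨ χ = 2/3 ∨ 0 = 2/3
χ ⊃ φ = 0 ⊃ 1/3 = 1
(χ ⊃ φ) ∨ φ = 1 ∨ 1/3 = 1
(ψ ∨ χ) ⊃ ((χ ⊃ φ) ∨ φ) = 2/3 ⊃ 1 = 1
ψ ∨ ψ = 2/3 ∨ 2/3 = 2/3
(ψ ∨ ψ) ⊃ φ = 2/3 ⊃ 1/3 = 1/3
¬((ψ ∨ ψ) ⊃ φ) = ¬1/3 = 0
((ψ ∨ χ) ⊃ ((χ ⊃ φ) ∨ φ)) ⊃ ¬((ψ ∨ ψ) ⊃ φ) = 1 ⊃ 0 = 0
(((φ ⊃ (φ ⊃ φ)) ∨ ¬χ) ∨ (((χ ⊃ ψ) ≡ φ) ≡ ¬((χ ≡ φ) ≡ (φ ⊃ χ)))) ∨ (((ψ ∨ χ) ⊃ ((χ ⊃ φ) ∨ φ)) ⊃ ¬((ψ ∨ ψ) ⊃ φ)) = 1 ∨ 0 = 1
φ ⊃ φ = 1/3 ⊃ 1/3 = 1
φ ⊃ (φ ⊃ φ) = 1/3 ⊃ 1 = 1
χ ⊃ χ = 0 ⊃ 0 = 1
(χ ⊃ χ) ⊃ ψ = 1 ⊃ 2/3 = 2/3
(φ ⊃ (φ ⊃ φ)) ⊃ ((χ ⊃ χ) ⊃ ψ) = 1 ⊃ 2/3 = 2/3
φ ∨ ψ = 1/3 ∨ 2/3 = 2/3
φ ∨ (φ ∨ ψ) = 1/3 ∨ 2/3 = 2/3
((φ ⊃ (φ ⊃ φ)) ⊃ ((χ ⊃ χ) ⊃ ψ)) ≡ (φ ∨ (φ ∨ ψ)) = 2/3 ≡ 2/3 = 1
χ ⊃ χ = 0 ⊃ 0 = 1
¬(χ ⊃ χ) = ¬1 = 0
ψ ⊃ ¬(χ ⊃ χ) = 2/3 ⊃ 0 = 0
ψ ⊃ ψ = 2/3 ⊃ 2/3 = 1
ψ ⊃ φ = 2/3 ⊃ 1/3 = 1/3
(ψ ⊃ ψ) ⊃ (ψ ⊃ φ) = 1 ⊃ 1/3 = 1/3
(ψ ⊃ ¬(χ ⊃ χ)) ⊃ ((ψ ⊃ ψ) ⊃ (ψ ⊃ φ)) = 0 ⊃ 1/3 = 1
¬((ψ ⊃ ¬(χ ⊃ χ)) ⊃ ((ψ ⊃ ψ) ⊃ (ψ ⊃ φ))) = ¬1 = 0
(((φ ⊃ (φ ⊃ φ)) ⊃ ((χ ⊃ χ) ⊃ ψ)) ≡ (φ ∨ (φ ∨ ψ))) ≡ ¬((ψ ⊃ ¬(χ ⊃ χ)) ⊃ ((ψ ⊃ ψ) ⊃ (ψ ⊃ φ))) = 1 ≡ 0 = 0
((((φ ⊃ (φ ⊃ φ)) ∨ ¬χ) ∨ (((χ ⊃ ψ) ≡ φ) ≡ ¬((χ ≡ φ) ≡ (φ ⊃ χ)))) ∨ (((ψ ∨ χ) ⊃ ((χ ⊃ φ) ∨ φ)) ⊃ ¬((ψ ∨ ψ) ⊃ φ))) ⊃ ((((φ ⊃ (φ ⊃ φ)) ⊃ ((χ ⊃ χ) ⊃ ψ)) ≡ (φ ∨ (φ ∨ ψ))) ≡ ¬((ψ ⊃ ¬(χ ⊃ χ)) ⊃ ((ψ ⊃ ψ) ⊃ (ψ ⊃ φ)))) = 1 ⊃ 0 = 0

0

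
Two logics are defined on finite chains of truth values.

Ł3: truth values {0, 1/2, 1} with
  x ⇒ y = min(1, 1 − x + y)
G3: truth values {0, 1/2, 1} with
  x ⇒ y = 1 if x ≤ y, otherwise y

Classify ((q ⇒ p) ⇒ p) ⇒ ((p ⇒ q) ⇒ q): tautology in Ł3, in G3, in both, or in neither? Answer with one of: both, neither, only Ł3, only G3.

In Ł3: every assignment gives 1 — tautology.
In G3: at p = 0, q = 1/2 the value is 1/2 — not a tautology.

only Ł3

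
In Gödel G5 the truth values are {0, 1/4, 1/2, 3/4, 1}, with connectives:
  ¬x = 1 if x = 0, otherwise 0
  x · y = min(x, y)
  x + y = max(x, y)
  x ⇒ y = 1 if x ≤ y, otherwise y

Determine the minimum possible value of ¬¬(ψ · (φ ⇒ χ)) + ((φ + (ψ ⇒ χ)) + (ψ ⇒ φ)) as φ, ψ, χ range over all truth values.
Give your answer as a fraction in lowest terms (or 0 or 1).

Take φ = 1/4, ψ = 1/2, χ = 0:
φ ⇒ χ = 1/4 ⇒ 0 = 0
ψ · (φ ⇒ χ) = 1/2 · 0 = 0
¬(ψ · (φ ⇒ χ)) = ¬0 = 1
¬¬(ψ · (φ ⇒ χ)) = ¬1 = 0
ψ ⇒ χ = 1/2 ⇒ 0 = 0
φ + (ψ ⇒ χ) = 1/4 + 0 = 1/4
ψ ⇒ φ = 1/2 ⇒ 1/4 = 1/4
(φ + (ψ ⇒ χ)) + (ψ ⇒ φ) = 1/4 + 1/4 = 1/4
¬¬(ψ · (φ ⇒ χ)) + ((φ + (ψ ⇒ χ)) + (ψ ⇒ φ)) = 0 + 1/4 = 1/4
No assignment yields a value below 1/4, so this is the minimum.

1/4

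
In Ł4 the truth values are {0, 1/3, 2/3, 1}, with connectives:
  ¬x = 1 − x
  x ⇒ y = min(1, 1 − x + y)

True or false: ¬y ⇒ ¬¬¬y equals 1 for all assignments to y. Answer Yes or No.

Yes

y = 0 ↦ 1
y = 1/3 ↦ 1
y = 2/3 ↦ 1
y = 1 ↦ 1
Every assignment gives a value ≥ 1.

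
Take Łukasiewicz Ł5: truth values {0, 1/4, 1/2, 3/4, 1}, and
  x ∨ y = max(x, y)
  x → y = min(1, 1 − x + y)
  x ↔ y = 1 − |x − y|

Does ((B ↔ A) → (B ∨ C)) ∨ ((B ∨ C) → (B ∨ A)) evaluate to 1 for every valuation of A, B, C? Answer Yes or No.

No

Counterexample: take A = 0, B = 0, C = 1/4.
B ↔ A = 0 ↔ 0 = 1
B ∨ C = 0 ∨ 1/4 = 1/4
(B ↔ A) → (B ∨ C) = 1 → 1/4 = 1/4
B ∨ C = 0 ∨ 1/4 = 1/4
B ∨ A = 0 ∨ 0 = 0
(B ∨ C) → (B ∨ A) = 1/4 → 0 = 3/4
((B ↔ A) → (B ∨ C)) ∨ ((B ∨ C) → (B ∨ A)) = 1/4 ∨ 3/4 = 3/4
This gives 3/4 ≠ 1.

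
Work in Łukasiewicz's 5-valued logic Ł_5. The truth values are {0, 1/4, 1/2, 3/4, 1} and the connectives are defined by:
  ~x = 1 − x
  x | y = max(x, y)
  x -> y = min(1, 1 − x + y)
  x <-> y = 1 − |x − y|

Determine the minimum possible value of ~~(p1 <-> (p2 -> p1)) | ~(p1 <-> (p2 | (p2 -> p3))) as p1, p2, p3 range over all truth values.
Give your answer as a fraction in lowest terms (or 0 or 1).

Take p1 = 0, p2 = 1/2, p3 = 0:
p2 -> p1 = 1/2 -> 0 = 1/2
p1 <-> (p2 -> p1) = 0 <-> 1/2 = 1/2
~(p1 <-> (p2 -> p1)) = ~1/2 = 1/2
~~(p1 <-> (p2 -> p1)) = ~1/2 = 1/2
p2 -> p3 = 1/2 -> 0 = 1/2
p2 | (p2 -> p3) = 1/2 | 1/2 = 1/2
p1 <-> (p2 | (p2 -> p3)) = 0 <-> 1/2 = 1/2
~(p1 <-> (p2 | (p2 -> p3))) = ~1/2 = 1/2
~~(p1 <-> (p2 -> p1)) | ~(p1 <-> (p2 | (p2 -> p3))) = 1/2 | 1/2 = 1/2
No assignment yields a value below 1/2, so this is the minimum.

1/2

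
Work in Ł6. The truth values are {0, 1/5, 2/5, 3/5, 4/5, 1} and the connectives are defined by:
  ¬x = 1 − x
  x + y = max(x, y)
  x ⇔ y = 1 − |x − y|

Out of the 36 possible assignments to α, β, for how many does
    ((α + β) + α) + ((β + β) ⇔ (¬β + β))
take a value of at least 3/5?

30

value 1: 21 assignments (counts)
value 4/5: 7 assignments (counts)
value 3/5: 2 assignments (counts)
value 2/5: 4 assignments
value 1/5: 1 assignment
value 0: 1 assignment
So 30 of the 36 assignments meet the threshold.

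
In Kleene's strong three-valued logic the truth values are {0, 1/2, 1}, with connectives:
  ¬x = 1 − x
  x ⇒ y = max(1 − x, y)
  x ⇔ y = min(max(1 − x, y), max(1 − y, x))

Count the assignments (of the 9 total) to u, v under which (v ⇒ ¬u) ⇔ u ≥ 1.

1

u = 0, v = 0 ↦ 0  <
u = 0, v = 1/2 ↦ 0  <
u = 0, v = 1 ↦ 0  <
u = 1/2, v = 0 ↦ 1/2  <
u = 1/2, v = 1/2 ↦ 1/2  <
u = 1/2, v = 1 ↦ 1/2  <
u = 1, v = 0 ↦ 1  ≥
u = 1, v = 1/2 ↦ 1/2  <
u = 1, v = 1 ↦ 0  <
So 1 of the 9 assignments meets the threshold.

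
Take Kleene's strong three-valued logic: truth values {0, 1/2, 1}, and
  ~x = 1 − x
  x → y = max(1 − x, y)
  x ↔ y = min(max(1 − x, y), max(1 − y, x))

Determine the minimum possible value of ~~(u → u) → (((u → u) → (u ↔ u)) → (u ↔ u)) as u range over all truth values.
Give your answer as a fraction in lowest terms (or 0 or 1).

1/2

Take u = 1/2:
u → u = 1/2 → 1/2 = 1/2
~(u → u) = ~1/2 = 1/2
~~(u → u) = ~1/2 = 1/2
u → u = 1/2 → 1/2 = 1/2
u ↔ u = 1/2 ↔ 1/2 = 1/2
(u → u) → (u ↔ u) = 1/2 → 1/2 = 1/2
u ↔ u = 1/2 ↔ 1/2 = 1/2
((u → u) → (u ↔ u)) → (u ↔ u) = 1/2 → 1/2 = 1/2
~~(u → u) → (((u → u) → (u ↔ u)) → (u ↔ u)) = 1/2 → 1/2 = 1/2
No assignment yields a value below 1/2, so this is the minimum.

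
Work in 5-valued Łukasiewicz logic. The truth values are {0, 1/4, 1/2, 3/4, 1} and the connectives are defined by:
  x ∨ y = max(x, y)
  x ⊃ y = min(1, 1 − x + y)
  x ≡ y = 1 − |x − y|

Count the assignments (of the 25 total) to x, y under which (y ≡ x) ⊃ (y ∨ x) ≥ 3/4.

value 1: 17 assignments (counts)
value 3/4: 3 assignments (counts)
value 1/2: 3 assignments
value 1/4: 1 assignment
value 0: 1 assignment
So 20 of the 25 assignments meet the threshold.

20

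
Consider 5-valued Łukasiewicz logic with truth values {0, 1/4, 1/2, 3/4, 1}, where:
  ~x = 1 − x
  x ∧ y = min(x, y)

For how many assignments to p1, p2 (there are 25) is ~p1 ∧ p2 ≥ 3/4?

4

value 1: 1 assignment (counts)
value 3/4: 3 assignments (counts)
value 1/2: 5 assignments
value 1/4: 7 assignments
value 0: 9 assignments
So 4 of the 25 assignments meet the threshold.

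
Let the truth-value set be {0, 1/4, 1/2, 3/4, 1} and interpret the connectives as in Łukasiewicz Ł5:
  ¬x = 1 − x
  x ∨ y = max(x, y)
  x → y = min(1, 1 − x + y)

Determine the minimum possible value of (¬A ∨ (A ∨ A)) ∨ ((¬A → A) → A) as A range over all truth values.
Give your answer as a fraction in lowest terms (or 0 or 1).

Take A = 1/2:
¬A = ¬1/2 = 1/2
A ∨ A = 1/2 ∨ 1/2 = 1/2
¬A ∨ (A ∨ A) = 1/2 ∨ 1/2 = 1/2
¬A = ¬1/2 = 1/2
¬A → A = 1/2 → 1/2 = 1
(¬A → A) → A = 1 → 1/2 = 1/2
(¬A ∨ (A ∨ A)) ∨ ((¬A → A) → A) = 1/2 ∨ 1/2 = 1/2
No assignment yields a value below 1/2, so this is the minimum.

1/2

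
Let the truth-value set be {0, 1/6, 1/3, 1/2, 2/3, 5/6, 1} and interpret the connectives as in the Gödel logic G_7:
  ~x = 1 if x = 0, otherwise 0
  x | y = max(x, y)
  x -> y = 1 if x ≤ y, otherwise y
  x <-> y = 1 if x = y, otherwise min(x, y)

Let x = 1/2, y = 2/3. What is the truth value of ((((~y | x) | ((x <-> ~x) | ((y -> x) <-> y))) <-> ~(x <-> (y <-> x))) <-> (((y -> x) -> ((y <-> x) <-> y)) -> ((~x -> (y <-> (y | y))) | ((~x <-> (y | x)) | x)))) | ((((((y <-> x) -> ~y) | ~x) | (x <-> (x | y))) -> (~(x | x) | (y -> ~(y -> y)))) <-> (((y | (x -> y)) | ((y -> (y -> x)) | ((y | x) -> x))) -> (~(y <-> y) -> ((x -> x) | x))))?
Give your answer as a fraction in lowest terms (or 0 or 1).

0

~y = ~2/3 = 0
~y | x = 0 | 1/2 = 1/2
~x = ~1/2 = 0
x <-> ~x = 1/2 <-> 0 = 0
y -> x = 2/3 -> 1/2 = 1/2
(y -> x) <-> y = 1/2 <-> 2/3 = 1/2
(x <-> ~x) | ((y -> x) <-> y) = 0 | 1/2 = 1/2
(~y | x) | ((x <-> ~x) | ((y -> x) <-> y)) = 1/2 | 1/2 = 1/2
y <-> x = 2/3 <-> 1/2 = 1/2
x <-> (y <-> x) = 1/2 <-> 1/2 = 1
~(x <-> (y <-> x)) = ~1 = 0
((~y | x) | ((x <-> ~x) | ((y -> x) <-> y))) <-> ~(x <-> (y <-> x)) = 1/2 <-> 0 = 0
y -> x = 2/3 -> 1/2 = 1/2
y <-> x = 2/3 <-> 1/2 = 1/2
(y <-> x) <-> y = 1/2 <-> 2/3 = 1/2
(y -> x) -> ((y <-> x) <-> y) = 1/2 -> 1/2 = 1
~x = ~1/2 = 0
y | y = 2/3 | 2/3 = 2/3
y <-> (y | y) = 2/3 <-> 2/3 = 1
~x -> (y <-> (y | y)) = 0 -> 1 = 1
~x = ~1/2 = 0
y | x = 2/3 | 1/2 = 2/3
~x <-> (y | x) = 0 <-> 2/3 = 0
(~x <-> (y | x)) | x = 0 | 1/2 = 1/2
(~x -> (y <-> (y | y))) | ((~x <-> (y | x)) | x) = 1 | 1/2 = 1
((y -> x) -> ((y <-> x) <-> y)) -> ((~x -> (y <-> (y | y))) | ((~x <-> (y | x)) | x)) = 1 -> 1 = 1
(((~y | x) | ((x <-> ~x) | ((y -> x) <-> y))) <-> ~(x <-> (y <-> x))) <-> (((y -> x) -> ((y <-> x) <-> y)) -> ((~x -> (y <-> (y | y))) | ((~x <-> (y | x)) | x))) = 0 <-> 1 = 0
y <-> x = 2/3 <-> 1/2 = 1/2
~y = ~2/3 = 0
(y <-> x) -> ~y = 1/2 -> 0 = 0
~x = ~1/2 = 0
((y <-> x) -> ~y) | ~x = 0 | 0 = 0
x | y = 1/2 | 2/3 = 2/3
x <-> (x | y) = 1/2 <-> 2/3 = 1/2
(((y <-> x) -> ~y) | ~x) | (x <-> (x | y)) = 0 | 1/2 = 1/2
x | x = 1/2 | 1/2 = 1/2
~(x | x) = ~1/2 = 0
y -> y = 2/3 -> 2/3 = 1
~(y -> y) = ~1 = 0
y -> ~(y -> y) = 2/3 -> 0 = 0
~(x | x) | (y -> ~(y -> y)) = 0 | 0 = 0
((((y <-> x) -> ~y) | ~x) | (x <-> (x | y))) -> (~(x | x) | (y -> ~(y -> y))) = 1/2 -> 0 = 0
x -> y = 1/2 -> 2/3 = 1
y | (x -> y) = 2/3 | 1 = 1
y -> x = 2/3 -> 1/2 = 1/2
y -> (y -> x) = 2/3 -> 1/2 = 1/2
y | x = 2/3 | 1/2 = 2/3
(y | x) -> x = 2/3 -> 1/2 = 1/2
(y -> (y -> x)) | ((y | x) -> x) = 1/2 | 1/2 = 1/2
(y | (x -> y)) | ((y -> (y -> x)) | ((y | x) -> x)) = 1 | 1/2 = 1
y <-> y = 2/3 <-> 2/3 = 1
~(y <-> y) = ~1 = 0
x -> x = 1/2 -> 1/2 = 1
(x -> x) | x = 1 | 1/2 = 1
~(y <-> y) -> ((x -> x) | x) = 0 -> 1 = 1
((y | (x -> y)) | ((y -> (y -> x)) | ((y | x) -> x))) -> (~(y <-> y) -> ((x -> x) | x)) = 1 -> 1 = 1
(((((y <-> x) -> ~y) | ~x) | (x <-> (x | y))) -> (~(x | x) | (y -> ~(y -> y)))) <-> (((y | (x -> y)) | ((y -> (y -> x)) | ((y | x) -> x))) -> (~(y <-> y) -> ((x -> x) | x))) = 0 <-> 1 = 0
((((~y | x) | ((x <-> ~x) | ((y -> x) <-> y))) <-> ~(x <-> (y <-> x))) <-> (((y -> x) -> ((y <-> x) <-> y)) -> ((~x -> (y <-> (y | y))) | ((~x <-> (y | x)) | x)))) | ((((((y <-> x) -> ~y) | ~x) | (x <-> (x | y))) -> (~(x | x) | (y -> ~(y -> y)))) <-> (((y | (x -> y)) | ((y -> (y -> x)) | ((y | x) -> x))) -> (~(y <-> y) -> ((x -> x) | x)))) = 0 | 0 = 0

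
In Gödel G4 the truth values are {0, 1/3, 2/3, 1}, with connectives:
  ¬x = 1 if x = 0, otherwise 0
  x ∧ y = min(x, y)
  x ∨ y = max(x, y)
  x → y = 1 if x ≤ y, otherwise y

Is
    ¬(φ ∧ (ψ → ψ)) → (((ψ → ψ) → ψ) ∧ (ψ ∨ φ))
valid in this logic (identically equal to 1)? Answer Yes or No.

No

Counterexample: take φ = 0, ψ = 0.
ψ → ψ = 0 → 0 = 1
φ ∧ (ψ → ψ) = 0 ∧ 1 = 0
¬(φ ∧ (ψ → ψ)) = ¬0 = 1
ψ → ψ = 0 → 0 = 1
(ψ → ψ) → ψ = 1 → 0 = 0
ψ ∨ φ = 0 ∨ 0 = 0
((ψ → ψ) → ψ) ∧ (ψ ∨ φ) = 0 ∧ 0 = 0
¬(φ ∧ (ψ → ψ)) → (((ψ → ψ) → ψ) ∧ (ψ ∨ φ)) = 1 → 0 = 0
This gives 0 ≠ 1.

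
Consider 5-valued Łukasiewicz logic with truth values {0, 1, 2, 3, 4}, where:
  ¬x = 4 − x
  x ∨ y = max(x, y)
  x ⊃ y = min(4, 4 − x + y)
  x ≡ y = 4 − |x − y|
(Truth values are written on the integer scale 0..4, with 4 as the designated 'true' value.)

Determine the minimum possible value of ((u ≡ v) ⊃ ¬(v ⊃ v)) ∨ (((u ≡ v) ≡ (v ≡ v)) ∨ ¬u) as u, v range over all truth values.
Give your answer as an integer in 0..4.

Take u = 2, v = 0:
u ≡ v = 2 ≡ 0 = 2
v ⊃ v = 0 ⊃ 0 = 4
¬(v ⊃ v) = ¬4 = 0
(u ≡ v) ⊃ ¬(v ⊃ v) = 2 ⊃ 0 = 2
u ≡ v = 2 ≡ 0 = 2
v ≡ v = 0 ≡ 0 = 4
(u ≡ v) ≡ (v ≡ v) = 2 ≡ 4 = 2
¬u = ¬2 = 2
((u ≡ v) ≡ (v ≡ v)) ∨ ¬u = 2 ∨ 2 = 2
((u ≡ v) ⊃ ¬(v ⊃ v)) ∨ (((u ≡ v) ≡ (v ≡ v)) ∨ ¬u) = 2 ∨ 2 = 2
No assignment yields a value below 2, so this is the minimum.

2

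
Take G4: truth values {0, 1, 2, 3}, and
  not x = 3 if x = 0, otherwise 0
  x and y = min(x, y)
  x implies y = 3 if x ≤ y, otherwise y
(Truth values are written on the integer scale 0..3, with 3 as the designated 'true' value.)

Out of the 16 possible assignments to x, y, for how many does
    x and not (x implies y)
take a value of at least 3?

1

x = 0, y = 0 ↦ 0  <
x = 0, y = 1 ↦ 0  <
x = 0, y = 2 ↦ 0  <
x = 0, y = 3 ↦ 0  <
x = 1, y = 0 ↦ 1  <
x = 1, y = 1 ↦ 0  <
x = 1, y = 2 ↦ 0  <
x = 1, y = 3 ↦ 0  <
x = 2, y = 0 ↦ 2  <
x = 2, y = 1 ↦ 0  <
x = 2, y = 2 ↦ 0  <
x = 2, y = 3 ↦ 0  <
x = 3, y = 0 ↦ 3  ≥
x = 3, y = 1 ↦ 0  <
x = 3, y = 2 ↦ 0  <
x = 3, y = 3 ↦ 0  <
So 1 of the 16 assignments meets the threshold.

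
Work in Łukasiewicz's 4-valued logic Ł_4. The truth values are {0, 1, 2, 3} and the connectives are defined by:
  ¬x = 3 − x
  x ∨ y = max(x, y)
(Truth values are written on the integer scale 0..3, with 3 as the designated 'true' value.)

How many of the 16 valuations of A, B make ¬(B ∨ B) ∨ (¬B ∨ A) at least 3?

A = 0, B = 0 ↦ 3  ≥
A = 0, B = 1 ↦ 2  <
A = 0, B = 2 ↦ 1  <
A = 0, B = 3 ↦ 0  <
A = 1, B = 0 ↦ 3  ≥
A = 1, B = 1 ↦ 2  <
A = 1, B = 2 ↦ 1  <
A = 1, B = 3 ↦ 1  <
A = 2, B = 0 ↦ 3  ≥
A = 2, B = 1 ↦ 2  <
A = 2, B = 2 ↦ 2  <
A = 2, B = 3 ↦ 2  <
A = 3, B = 0 ↦ 3  ≥
A = 3, B = 1 ↦ 3  ≥
A = 3, B = 2 ↦ 3  ≥
A = 3, B = 3 ↦ 3  ≥
So 7 of the 16 assignments meet the threshold.

7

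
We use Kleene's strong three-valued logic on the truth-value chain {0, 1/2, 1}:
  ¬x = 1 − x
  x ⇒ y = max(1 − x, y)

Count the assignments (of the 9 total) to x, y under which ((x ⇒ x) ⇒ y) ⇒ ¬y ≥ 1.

x = 0, y = 0 ↦ 1  ≥
x = 0, y = 1/2 ↦ 1/2  <
x = 0, y = 1 ↦ 0  <
x = 1/2, y = 0 ↦ 1  ≥
x = 1/2, y = 1/2 ↦ 1/2  <
x = 1/2, y = 1 ↦ 0  <
x = 1, y = 0 ↦ 1  ≥
x = 1, y = 1/2 ↦ 1/2  <
x = 1, y = 1 ↦ 0  <
So 3 of the 9 assignments meet the threshold.

3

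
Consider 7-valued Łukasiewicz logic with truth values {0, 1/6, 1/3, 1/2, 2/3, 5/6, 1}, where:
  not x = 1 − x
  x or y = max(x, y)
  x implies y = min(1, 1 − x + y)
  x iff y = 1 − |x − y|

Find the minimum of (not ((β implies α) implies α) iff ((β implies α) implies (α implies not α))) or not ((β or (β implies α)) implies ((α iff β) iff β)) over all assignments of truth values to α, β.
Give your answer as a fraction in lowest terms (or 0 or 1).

1/6

Take α = 1/3, β = 5/6:
β implies α = 5/6 implies 1/3 = 1/2
(β implies α) implies α = 1/2 implies 1/3 = 5/6
not ((β implies α) implies α) = not 5/6 = 1/6
β implies α = 5/6 implies 1/3 = 1/2
not α = not 1/3 = 2/3
α implies not α = 1/3 implies 2/3 = 1
(β implies α) implies (α implies not α) = 1/2 implies 1 = 1
not ((β implies α) implies α) iff ((β implies α) implies (α implies not α)) = 1/6 iff 1 = 1/6
β implies α = 5/6 implies 1/3 = 1/2
β or (β implies α) = 5/6 or 1/2 = 5/6
α iff β = 1/3 iff 5/6 = 1/2
(α iff β) iff β = 1/2 iff 5/6 = 2/3
(β or (β implies α)) implies ((α iff β) iff β) = 5/6 implies 2/3 = 5/6
not ((β or (β implies α)) implies ((α iff β) iff β)) = not 5/6 = 1/6
(not ((β implies α) implies α) iff ((β implies α) implies (α implies not α))) or not ((β or (β implies α)) implies ((α iff β) iff β)) = 1/6 or 1/6 = 1/6
No assignment yields a value below 1/6, so this is the minimum.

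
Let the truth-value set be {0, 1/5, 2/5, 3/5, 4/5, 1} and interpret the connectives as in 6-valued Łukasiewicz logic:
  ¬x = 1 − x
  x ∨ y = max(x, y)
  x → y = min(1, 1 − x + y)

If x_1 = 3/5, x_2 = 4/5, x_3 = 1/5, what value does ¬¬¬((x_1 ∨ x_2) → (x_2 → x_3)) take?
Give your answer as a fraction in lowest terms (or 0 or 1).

2/5

x_1 ∨ x_2 = 3/5 ∨ 4/5 = 4/5
x_2 → x_3 = 4/5 → 1/5 = 2/5
(x_1 ∨ x_2) → (x_2 → x_3) = 4/5 → 2/5 = 3/5
¬((x_1 ∨ x_2) → (x_2 → x_3)) = ¬3/5 = 2/5
¬¬((x_1 ∨ x_2) → (x_2 → x_3)) = ¬2/5 = 3/5
¬¬¬((x_1 ∨ x_2) → (x_2 → x_3)) = ¬3/5 = 2/5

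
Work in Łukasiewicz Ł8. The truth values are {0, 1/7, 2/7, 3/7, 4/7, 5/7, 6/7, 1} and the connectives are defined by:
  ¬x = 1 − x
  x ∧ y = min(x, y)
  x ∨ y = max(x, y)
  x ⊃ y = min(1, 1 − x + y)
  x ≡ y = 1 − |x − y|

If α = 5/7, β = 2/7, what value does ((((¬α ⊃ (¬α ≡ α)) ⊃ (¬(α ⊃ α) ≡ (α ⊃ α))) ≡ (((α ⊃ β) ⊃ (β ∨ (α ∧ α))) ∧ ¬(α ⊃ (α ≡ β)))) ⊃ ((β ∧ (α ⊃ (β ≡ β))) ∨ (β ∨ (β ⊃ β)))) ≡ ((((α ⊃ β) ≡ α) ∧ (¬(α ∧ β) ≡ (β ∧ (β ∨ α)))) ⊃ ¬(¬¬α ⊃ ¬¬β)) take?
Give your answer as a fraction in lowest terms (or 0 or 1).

¬α = ¬5/7 = 2/7
¬α = ¬5/7 = 2/7
¬α ≡ α = 2/7 ≡ 5/7 = 4/7
¬α ⊃ (¬α ≡ α) = 2/7 ⊃ 4/7 = 1
α ⊃ α = 5/7 ⊃ 5/7 = 1
¬(α ⊃ α) = ¬1 = 0
α ⊃ α = 5/7 ⊃ 5/7 = 1
¬(α ⊃ α) ≡ (α ⊃ α) = 0 ≡ 1 = 0
(¬α ⊃ (¬α ≡ α)) ⊃ (¬(α ⊃ α) ≡ (α ⊃ α)) = 1 ⊃ 0 = 0
α ⊃ β = 5/7 ⊃ 2/7 = 4/7
α ∧ α = 5/7 ∧ 5/7 = 5/7
β ∨ (α ∧ α) = 2/7 ∨ 5/7 = 5/7
(α ⊃ β) ⊃ (β ∨ (α ∧ α)) = 4/7 ⊃ 5/7 = 1
α ≡ β = 5/7 ≡ 2/7 = 4/7
α ⊃ (α ≡ β) = 5/7 ⊃ 4/7 = 6/7
¬(α ⊃ (α ≡ β)) = ¬6/7 = 1/7
((α ⊃ β) ⊃ (β ∨ (α ∧ α))) ∧ ¬(α ⊃ (α ≡ β)) = 1 ∧ 1/7 = 1/7
((¬α ⊃ (¬α ≡ α)) ⊃ (¬(α ⊃ α) ≡ (α ⊃ α))) ≡ (((α ⊃ β) ⊃ (β ∨ (α ∧ α))) ∧ ¬(α ⊃ (α ≡ β))) = 0 ≡ 1/7 = 6/7
β ≡ β = 2/7 ≡ 2/7 = 1
α ⊃ (β ≡ β) = 5/7 ⊃ 1 = 1
β ∧ (α ⊃ (β ≡ β)) = 2/7 ∧ 1 = 2/7
β ⊃ β = 2/7 ⊃ 2/7 = 1
β ∨ (β ⊃ β) = 2/7 ∨ 1 = 1
(β ∧ (α ⊃ (β ≡ β))) ∨ (β ∨ (β ⊃ β)) = 2/7 ∨ 1 = 1
(((¬α ⊃ (¬α ≡ α)) ⊃ (¬(α ⊃ α) ≡ (α ⊃ α))) ≡ (((α ⊃ β) ⊃ (β ∨ (α ∧ α))) ∧ ¬(α ⊃ (α ≡ β)))) ⊃ ((β ∧ (α ⊃ (β ≡ β))) ∨ (β ∨ (β ⊃ β))) = 6/7 ⊃ 1 = 1
α ⊃ β = 5/7 ⊃ 2/7 = 4/7
(α ⊃ β) ≡ α = 4/7 ≡ 5/7 = 6/7
α ∧ β = 5/7 ∧ 2/7 = 2/7
¬(α ∧ β) = ¬2/7 = 5/7
β ∨ α = 2/7 ∨ 5/7 = 5/7
β ∧ (β ∨ α) = 2/7 ∧ 5/7 = 2/7
¬(α ∧ β) ≡ (β ∧ (β ∨ α)) = 5/7 ≡ 2/7 = 4/7
((α ⊃ β) ≡ α) ∧ (¬(α ∧ β) ≡ (β ∧ (β ∨ α))) = 6/7 ∧ 4/7 = 4/7
¬α = ¬5/7 = 2/7
¬¬α = ¬2/7 = 5/7
¬β = ¬2/7 = 5/7
¬¬β = ¬5/7 = 2/7
¬¬α ⊃ ¬¬β = 5/7 ⊃ 2/7 = 4/7
¬(¬¬α ⊃ ¬¬β) = ¬4/7 = 3/7
(((α ⊃ β) ≡ α) ∧ (¬(α ∧ β) ≡ (β ∧ (β ∨ α)))) ⊃ ¬(¬¬α ⊃ ¬¬β) = 4/7 ⊃ 3/7 = 6/7
((((¬α ⊃ (¬α ≡ α)) ⊃ (¬(α ⊃ α) ≡ (α ⊃ α))) ≡ (((α ⊃ β) ⊃ (β ∨ (α ∧ α))) ∧ ¬(α ⊃ (α ≡ β)))) ⊃ ((β ∧ (α ⊃ (β ≡ β))) ∨ (β ∨ (β ⊃ β)))) ≡ ((((α ⊃ β) ≡ α) ∧ (¬(α ∧ β) ≡ (β ∧ (β ∨ α)))) ⊃ ¬(¬¬α ⊃ ¬¬β)) = 1 ≡ 6/7 = 6/7

6/7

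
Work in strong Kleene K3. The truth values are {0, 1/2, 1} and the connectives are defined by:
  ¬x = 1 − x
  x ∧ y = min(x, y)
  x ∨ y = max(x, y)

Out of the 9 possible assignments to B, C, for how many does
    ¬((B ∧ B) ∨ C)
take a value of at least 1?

1

B = 0, C = 0 ↦ 1  ≥
B = 0, C = 1/2 ↦ 1/2  <
B = 0, C = 1 ↦ 0  <
B = 1/2, C = 0 ↦ 1/2  <
B = 1/2, C = 1/2 ↦ 1/2  <
B = 1/2, C = 1 ↦ 0  <
B = 1, C = 0 ↦ 0  <
B = 1, C = 1/2 ↦ 0  <
B = 1, C = 1 ↦ 0  <
So 1 of the 9 assignments meets the threshold.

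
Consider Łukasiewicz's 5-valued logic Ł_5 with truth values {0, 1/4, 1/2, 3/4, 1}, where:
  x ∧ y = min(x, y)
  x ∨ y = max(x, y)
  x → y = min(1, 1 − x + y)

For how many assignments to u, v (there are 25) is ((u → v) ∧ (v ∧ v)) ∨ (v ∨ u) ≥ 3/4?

16

value 1: 9 assignments (counts)
value 3/4: 7 assignments (counts)
value 1/2: 5 assignments
value 1/4: 3 assignments
value 0: 1 assignment
So 16 of the 25 assignments meet the threshold.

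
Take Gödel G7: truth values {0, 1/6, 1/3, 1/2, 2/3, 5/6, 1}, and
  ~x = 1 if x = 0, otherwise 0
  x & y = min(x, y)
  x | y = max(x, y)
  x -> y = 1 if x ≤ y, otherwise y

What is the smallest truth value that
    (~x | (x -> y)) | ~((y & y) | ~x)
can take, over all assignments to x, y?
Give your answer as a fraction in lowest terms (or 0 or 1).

1/6

Take x = 1/3, y = 1/6:
~x = ~1/3 = 0
x -> y = 1/3 -> 1/6 = 1/6
~x | (x -> y) = 0 | 1/6 = 1/6
y & y = 1/6 & 1/6 = 1/6
~x = ~1/3 = 0
(y & y) | ~x = 1/6 | 0 = 1/6
~((y & y) | ~x) = ~1/6 = 0
(~x | (x -> y)) | ~((y & y) | ~x) = 1/6 | 0 = 1/6
No assignment yields a value below 1/6, so this is the minimum.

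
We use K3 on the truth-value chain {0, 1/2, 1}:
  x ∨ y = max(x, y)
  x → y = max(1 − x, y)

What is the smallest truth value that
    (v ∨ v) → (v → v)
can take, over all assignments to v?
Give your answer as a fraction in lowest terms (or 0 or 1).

Take v = 1/2:
v ∨ v = 1/2 ∨ 1/2 = 1/2
v → v = 1/2 → 1/2 = 1/2
(v ∨ v) → (v → v) = 1/2 → 1/2 = 1/2
No assignment yields a value below 1/2, so this is the minimum.

1/2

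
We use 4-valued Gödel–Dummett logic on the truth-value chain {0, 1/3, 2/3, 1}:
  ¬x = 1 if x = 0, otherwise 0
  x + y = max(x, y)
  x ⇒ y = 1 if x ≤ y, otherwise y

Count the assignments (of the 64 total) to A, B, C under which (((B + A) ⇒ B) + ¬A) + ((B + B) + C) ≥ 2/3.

54

value 1: 46 assignments (counts)
value 2/3: 8 assignments (counts)
value 1/3: 7 assignments
value 0: 3 assignments
So 54 of the 64 assignments meet the threshold.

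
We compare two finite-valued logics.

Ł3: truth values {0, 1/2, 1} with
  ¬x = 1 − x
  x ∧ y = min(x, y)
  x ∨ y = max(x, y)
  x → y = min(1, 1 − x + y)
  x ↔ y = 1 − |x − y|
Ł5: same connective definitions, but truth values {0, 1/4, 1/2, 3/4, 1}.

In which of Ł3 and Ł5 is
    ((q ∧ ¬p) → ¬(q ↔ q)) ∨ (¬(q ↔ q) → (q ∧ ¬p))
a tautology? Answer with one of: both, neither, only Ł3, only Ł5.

both

In Ł3: every assignment gives 1 — tautology.
In Ł5: every assignment gives 1 — tautology.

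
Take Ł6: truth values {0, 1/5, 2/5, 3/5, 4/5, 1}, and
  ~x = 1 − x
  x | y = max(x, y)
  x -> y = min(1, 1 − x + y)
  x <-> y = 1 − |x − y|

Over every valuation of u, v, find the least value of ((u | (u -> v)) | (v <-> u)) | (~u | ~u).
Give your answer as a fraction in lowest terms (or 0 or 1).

3/5

Take u = 2/5, v = 0:
u -> v = 2/5 -> 0 = 3/5
u | (u -> v) = 2/5 | 3/5 = 3/5
v <-> u = 0 <-> 2/5 = 3/5
(u | (u -> v)) | (v <-> u) = 3/5 | 3/5 = 3/5
~u = ~2/5 = 3/5
~u = ~2/5 = 3/5
~u | ~u = 3/5 | 3/5 = 3/5
((u | (u -> v)) | (v <-> u)) | (~u | ~u) = 3/5 | 3/5 = 3/5
No assignment yields a value below 3/5, so this is the minimum.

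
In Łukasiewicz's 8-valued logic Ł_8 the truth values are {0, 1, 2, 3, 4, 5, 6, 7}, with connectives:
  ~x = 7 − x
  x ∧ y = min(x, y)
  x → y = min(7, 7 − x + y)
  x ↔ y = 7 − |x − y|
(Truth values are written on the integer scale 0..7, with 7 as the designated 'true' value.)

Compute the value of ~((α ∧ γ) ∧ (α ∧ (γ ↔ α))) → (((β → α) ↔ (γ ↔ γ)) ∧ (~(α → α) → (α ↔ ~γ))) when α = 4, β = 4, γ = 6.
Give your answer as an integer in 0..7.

α ∧ γ = 4 ∧ 6 = 4
γ ↔ α = 6 ↔ 4 = 5
α ∧ (γ ↔ α) = 4 ∧ 5 = 4
(α ∧ γ) ∧ (α ∧ (γ ↔ α)) = 4 ∧ 4 = 4
~((α ∧ γ) ∧ (α ∧ (γ ↔ α))) = ~4 = 3
β → α = 4 → 4 = 7
γ ↔ γ = 6 ↔ 6 = 7
(β → α) ↔ (γ ↔ γ) = 7 ↔ 7 = 7
α → α = 4 → 4 = 7
~(α → α) = ~7 = 0
~γ = ~6 = 1
α ↔ ~γ = 4 ↔ 1 = 4
~(α → α) → (α ↔ ~γ) = 0 → 4 = 7
((β → α) ↔ (γ ↔ γ)) ∧ (~(α → α) → (α ↔ ~γ)) = 7 ∧ 7 = 7
~((α ∧ γ) ∧ (α ∧ (γ ↔ α))) → (((β → α) ↔ (γ ↔ γ)) ∧ (~(α → α) → (α ↔ ~γ))) = 3 → 7 = 7

7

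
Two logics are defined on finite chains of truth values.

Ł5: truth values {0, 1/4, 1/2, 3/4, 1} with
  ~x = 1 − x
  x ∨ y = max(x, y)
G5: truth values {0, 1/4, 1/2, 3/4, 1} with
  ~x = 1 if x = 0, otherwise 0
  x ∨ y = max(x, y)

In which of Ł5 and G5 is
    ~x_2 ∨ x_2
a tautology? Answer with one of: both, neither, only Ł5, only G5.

In Ł5: at x_2 = 1/4 the value is 3/4 — not a tautology.
In G5: at x_2 = 1/4 the value is 1/4 — not a tautology.

neither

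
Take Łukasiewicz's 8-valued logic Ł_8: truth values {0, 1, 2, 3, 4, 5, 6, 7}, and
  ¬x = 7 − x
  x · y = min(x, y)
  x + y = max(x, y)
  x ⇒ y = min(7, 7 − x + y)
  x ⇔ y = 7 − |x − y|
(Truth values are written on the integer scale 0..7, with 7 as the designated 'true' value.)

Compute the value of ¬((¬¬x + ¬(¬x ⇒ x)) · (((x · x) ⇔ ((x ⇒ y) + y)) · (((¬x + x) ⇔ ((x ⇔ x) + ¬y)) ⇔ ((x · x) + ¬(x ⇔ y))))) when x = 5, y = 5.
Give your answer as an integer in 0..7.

¬x = ¬5 = 2
¬¬x = ¬2 = 5
¬x = ¬5 = 2
¬x ⇒ x = 2 ⇒ 5 = 7
¬(¬x ⇒ x) = ¬7 = 0
¬¬x + ¬(¬x ⇒ x) = 5 + 0 = 5
x · x = 5 · 5 = 5
x ⇒ y = 5 ⇒ 5 = 7
(x ⇒ y) + y = 7 + 5 = 7
(x · x) ⇔ ((x ⇒ y) + y) = 5 ⇔ 7 = 5
¬x = ¬5 = 2
¬x + x = 2 + 5 = 5
x ⇔ x = 5 ⇔ 5 = 7
¬y = ¬5 = 2
(x ⇔ x) + ¬y = 7 + 2 = 7
(¬x + x) ⇔ ((x ⇔ x) + ¬y) = 5 ⇔ 7 = 5
x · x = 5 · 5 = 5
x ⇔ y = 5 ⇔ 5 = 7
¬(x ⇔ y) = ¬7 = 0
(x · x) + ¬(x ⇔ y) = 5 + 0 = 5
((¬x + x) ⇔ ((x ⇔ x) + ¬y)) ⇔ ((x · x) + ¬(x ⇔ y)) = 5 ⇔ 5 = 7
((x · x) ⇔ ((x ⇒ y) + y)) · (((¬x + x) ⇔ ((x ⇔ x) + ¬y)) ⇔ ((x · x) + ¬(x ⇔ y))) = 5 · 7 = 5
(¬¬x + ¬(¬x ⇒ x)) · (((x · x) ⇔ ((x ⇒ y) + y)) · (((¬x + x) ⇔ ((x ⇔ x) + ¬y)) ⇔ ((x · x) + ¬(x ⇔ y)))) = 5 · 5 = 5
¬((¬¬x + ¬(¬x ⇒ x)) · (((x · x) ⇔ ((x ⇒ y) + y)) · (((¬x + x) ⇔ ((x ⇔ x) + ¬y)) ⇔ ((x · x) + ¬(x ⇔ y))))) = ¬5 = 2

2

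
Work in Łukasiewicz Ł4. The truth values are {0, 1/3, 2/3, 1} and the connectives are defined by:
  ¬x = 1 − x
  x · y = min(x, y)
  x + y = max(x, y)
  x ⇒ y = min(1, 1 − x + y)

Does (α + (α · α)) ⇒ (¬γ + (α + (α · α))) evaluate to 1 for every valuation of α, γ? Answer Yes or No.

α = 0, γ = 0 ↦ 1
α = 0, γ = 1/3 ↦ 1
α = 0, γ = 2/3 ↦ 1
α = 0, γ = 1 ↦ 1
α = 1/3, γ = 0 ↦ 1
α = 1/3, γ = 1/3 ↦ 1
α = 1/3, γ = 2/3 ↦ 1
α = 1/3, γ = 1 ↦ 1
α = 2/3, γ = 0 ↦ 1
α = 2/3, γ = 1/3 ↦ 1
α = 2/3, γ = 2/3 ↦ 1
α = 2/3, γ = 1 ↦ 1
α = 1, γ = 0 ↦ 1
α = 1, γ = 1/3 ↦ 1
α = 1, γ = 2/3 ↦ 1
α = 1, γ = 1 ↦ 1
Every assignment gives a value ≥ 1.

Yes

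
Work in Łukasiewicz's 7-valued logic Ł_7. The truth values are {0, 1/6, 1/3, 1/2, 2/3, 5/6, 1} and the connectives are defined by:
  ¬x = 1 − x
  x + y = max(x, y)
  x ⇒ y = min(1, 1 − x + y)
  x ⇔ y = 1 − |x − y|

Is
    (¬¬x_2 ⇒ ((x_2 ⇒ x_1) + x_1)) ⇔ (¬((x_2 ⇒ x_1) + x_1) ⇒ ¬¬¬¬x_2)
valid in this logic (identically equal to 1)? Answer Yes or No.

Counterexample: take x_1 = 0, x_2 = 2/3.
¬x_2 = ¬2/3 = 1/3
¬¬x_2 = ¬1/3 = 2/3
x_2 ⇒ x_1 = 2/3 ⇒ 0 = 1/3
(x_2 ⇒ x_1) + x_1 = 1/3 + 0 = 1/3
¬¬x_2 ⇒ ((x_2 ⇒ x_1) + x_1) = 2/3 ⇒ 1/3 = 2/3
x_2 ⇒ x_1 = 2/3 ⇒ 0 = 1/3
(x_2 ⇒ x_1) + x_1 = 1/3 + 0 = 1/3
¬((x_2 ⇒ x_1) + x_1) = ¬1/3 = 2/3
¬x_2 = ¬2/3 = 1/3
¬¬x_2 = ¬1/3 = 2/3
¬¬¬x_2 = ¬2/3 = 1/3
¬¬¬¬x_2 = ¬1/3 = 2/3
¬((x_2 ⇒ x_1) + x_1) ⇒ ¬¬¬¬x_2 = 2/3 ⇒ 2/3 = 1
(¬¬x_2 ⇒ ((x_2 ⇒ x_1) + x_1)) ⇔ (¬((x_2 ⇒ x_1) + x_1) ⇒ ¬¬¬¬x_2) = 2/3 ⇔ 1 = 2/3
This gives 2/3 ≠ 1.

No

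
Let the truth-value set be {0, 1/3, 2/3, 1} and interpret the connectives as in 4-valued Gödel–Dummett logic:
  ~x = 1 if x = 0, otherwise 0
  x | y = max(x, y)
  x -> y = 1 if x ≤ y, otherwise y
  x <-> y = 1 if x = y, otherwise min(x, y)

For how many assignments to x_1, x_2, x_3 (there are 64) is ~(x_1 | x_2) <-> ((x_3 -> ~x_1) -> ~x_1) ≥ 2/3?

16

value 1: 16 assignments (counts)
value 0: 48 assignments
So 16 of the 64 assignments meet the threshold.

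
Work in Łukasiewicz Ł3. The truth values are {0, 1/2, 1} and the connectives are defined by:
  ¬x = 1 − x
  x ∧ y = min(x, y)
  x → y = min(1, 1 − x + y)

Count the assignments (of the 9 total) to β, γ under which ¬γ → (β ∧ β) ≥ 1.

β = 0, γ = 0 ↦ 0  <
β = 0, γ = 1/2 ↦ 1/2  <
β = 0, γ = 1 ↦ 1  ≥
β = 1/2, γ = 0 ↦ 1/2  <
β = 1/2, γ = 1/2 ↦ 1  ≥
β = 1/2, γ = 1 ↦ 1  ≥
β = 1, γ = 0 ↦ 1  ≥
β = 1, γ = 1/2 ↦ 1  ≥
β = 1, γ = 1 ↦ 1  ≥
So 6 of the 9 assignments meet the threshold.

6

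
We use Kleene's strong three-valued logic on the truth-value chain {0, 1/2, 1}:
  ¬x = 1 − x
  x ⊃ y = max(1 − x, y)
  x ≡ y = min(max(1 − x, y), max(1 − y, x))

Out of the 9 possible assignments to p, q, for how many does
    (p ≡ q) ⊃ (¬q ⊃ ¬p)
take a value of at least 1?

6

p = 0, q = 0 ↦ 1  ≥
p = 0, q = 1/2 ↦ 1  ≥
p = 0, q = 1 ↦ 1  ≥
p = 1/2, q = 0 ↦ 1/2  <
p = 1/2, q = 1/2 ↦ 1/2  <
p = 1/2, q = 1 ↦ 1  ≥
p = 1, q = 0 ↦ 1  ≥
p = 1, q = 1/2 ↦ 1/2  <
p = 1, q = 1 ↦ 1  ≥
So 6 of the 9 assignments meet the threshold.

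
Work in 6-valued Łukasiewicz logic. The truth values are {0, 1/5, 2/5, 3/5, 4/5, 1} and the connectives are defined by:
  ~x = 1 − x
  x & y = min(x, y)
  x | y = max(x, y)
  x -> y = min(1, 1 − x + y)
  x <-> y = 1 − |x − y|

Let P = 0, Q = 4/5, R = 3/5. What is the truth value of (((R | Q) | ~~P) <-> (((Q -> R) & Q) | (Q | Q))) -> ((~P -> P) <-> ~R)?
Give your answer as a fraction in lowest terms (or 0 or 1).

R | Q = 3/5 | 4/5 = 4/5
~P = ~0 = 1
~~P = ~1 = 0
(R | Q) | ~~P = 4/5 | 0 = 4/5
Q -> R = 4/5 -> 3/5 = 4/5
(Q -> R) & Q = 4/5 & 4/5 = 4/5
Q | Q = 4/5 | 4/5 = 4/5
((Q -> R) & Q) | (Q | Q) = 4/5 | 4/5 = 4/5
((R | Q) | ~~P) <-> (((Q -> R) & Q) | (Q | Q)) = 4/5 <-> 4/5 = 1
~P = ~0 = 1
~P -> P = 1 -> 0 = 0
~R = ~3/5 = 2/5
(~P -> P) <-> ~R = 0 <-> 2/5 = 3/5
(((R | Q) | ~~P) <-> (((Q -> R) & Q) | (Q | Q))) -> ((~P -> P) <-> ~R) = 1 -> 3/5 = 3/5

3/5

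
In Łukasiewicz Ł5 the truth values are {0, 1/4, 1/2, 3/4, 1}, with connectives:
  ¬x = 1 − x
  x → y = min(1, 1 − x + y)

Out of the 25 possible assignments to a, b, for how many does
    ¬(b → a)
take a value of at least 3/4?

value 1: 1 assignment (counts)
value 3/4: 2 assignments (counts)
value 1/2: 3 assignments
value 1/4: 4 assignments
value 0: 15 assignments
So 3 of the 25 assignments meet the threshold.

3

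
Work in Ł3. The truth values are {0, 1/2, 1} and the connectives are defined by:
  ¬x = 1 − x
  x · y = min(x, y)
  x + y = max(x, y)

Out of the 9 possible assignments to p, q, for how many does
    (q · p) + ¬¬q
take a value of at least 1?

3

p = 0, q = 0 ↦ 0  <
p = 0, q = 1/2 ↦ 1/2  <
p = 0, q = 1 ↦ 1  ≥
p = 1/2, q = 0 ↦ 0  <
p = 1/2, q = 1/2 ↦ 1/2  <
p = 1/2, q = 1 ↦ 1  ≥
p = 1, q = 0 ↦ 0  <
p = 1, q = 1/2 ↦ 1/2  <
p = 1, q = 1 ↦ 1  ≥
So 3 of the 9 assignments meet the threshold.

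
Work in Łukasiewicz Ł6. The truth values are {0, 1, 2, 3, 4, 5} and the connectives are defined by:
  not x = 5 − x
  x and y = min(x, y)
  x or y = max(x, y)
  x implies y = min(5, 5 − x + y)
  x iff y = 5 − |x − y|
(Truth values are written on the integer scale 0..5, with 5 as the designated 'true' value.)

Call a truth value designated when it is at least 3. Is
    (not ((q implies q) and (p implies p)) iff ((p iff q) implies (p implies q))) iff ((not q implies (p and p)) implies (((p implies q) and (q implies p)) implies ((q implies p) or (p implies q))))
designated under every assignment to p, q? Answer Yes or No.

No

Counterexample: take p = 0, q = 0.
q implies q = 0 implies 0 = 5
p implies p = 0 implies 0 = 5
(q implies q) and (p implies p) = 5 and 5 = 5
not ((q implies q) and (p implies p)) = not 5 = 0
p iff q = 0 iff 0 = 5
p implies q = 0 implies 0 = 5
(p iff q) implies (p implies q) = 5 implies 5 = 5
not ((q implies q) and (p implies p)) iff ((p iff q) implies (p implies q)) = 0 iff 5 = 0
not q = not 0 = 5
p and p = 0 and 0 = 0
not q implies (p and p) = 5 implies 0 = 0
p implies q = 0 implies 0 = 5
q implies p = 0 implies 0 = 5
(p implies q) and (q implies p) = 5 and 5 = 5
q implies p = 0 implies 0 = 5
p implies q = 0 implies 0 = 5
(q implies p) or (p implies q) = 5 or 5 = 5
((p implies q) and (q implies p)) implies ((q implies p) or (p implies q)) = 5 implies 5 = 5
(not q implies (p and p)) implies (((p implies q) and (q implies p)) implies ((q implies p) or (p implies q))) = 0 implies 5 = 5
(not ((q implies q) and (p implies p)) iff ((p iff q) implies (p implies q))) iff ((not q implies (p and p)) implies (((p implies q) and (q implies p)) implies ((q implies p) or (p implies q)))) = 0 iff 5 = 0
This gives 0, which is below 3.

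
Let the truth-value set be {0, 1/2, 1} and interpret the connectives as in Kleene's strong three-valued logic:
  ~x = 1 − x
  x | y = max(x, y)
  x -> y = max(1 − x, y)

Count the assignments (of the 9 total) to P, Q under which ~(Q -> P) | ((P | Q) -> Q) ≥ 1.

4

P = 0, Q = 0 ↦ 1  ≥
P = 0, Q = 1/2 ↦ 1/2  <
P = 0, Q = 1 ↦ 1  ≥
P = 1/2, Q = 0 ↦ 1/2  <
P = 1/2, Q = 1/2 ↦ 1/2  <
P = 1/2, Q = 1 ↦ 1  ≥
P = 1, Q = 0 ↦ 0  <
P = 1, Q = 1/2 ↦ 1/2  <
P = 1, Q = 1 ↦ 1  ≥
So 4 of the 9 assignments meet the threshold.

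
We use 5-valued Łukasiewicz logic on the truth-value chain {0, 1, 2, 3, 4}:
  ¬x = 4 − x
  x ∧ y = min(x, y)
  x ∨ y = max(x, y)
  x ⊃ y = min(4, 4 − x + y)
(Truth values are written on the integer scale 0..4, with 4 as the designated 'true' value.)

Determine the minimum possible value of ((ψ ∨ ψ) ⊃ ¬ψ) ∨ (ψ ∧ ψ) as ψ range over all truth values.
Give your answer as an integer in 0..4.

3

Take ψ = 3:
ψ ∨ ψ = 3 ∨ 3 = 3
¬ψ = ¬3 = 1
(ψ ∨ ψ) ⊃ ¬ψ = 3 ⊃ 1 = 2
ψ ∧ ψ = 3 ∧ 3 = 3
((ψ ∨ ψ) ⊃ ¬ψ) ∨ (ψ ∧ ψ) = 2 ∨ 3 = 3
No assignment yields a value below 3, so this is the minimum.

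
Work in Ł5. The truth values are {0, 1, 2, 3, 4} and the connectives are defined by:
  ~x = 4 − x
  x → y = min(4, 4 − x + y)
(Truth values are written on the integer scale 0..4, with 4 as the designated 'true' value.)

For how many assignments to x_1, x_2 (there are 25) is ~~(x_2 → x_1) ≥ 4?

15

value 4: 15 assignments (counts)
value 3: 4 assignments
value 2: 3 assignments
value 1: 2 assignments
value 0: 1 assignment
So 15 of the 25 assignments meet the threshold.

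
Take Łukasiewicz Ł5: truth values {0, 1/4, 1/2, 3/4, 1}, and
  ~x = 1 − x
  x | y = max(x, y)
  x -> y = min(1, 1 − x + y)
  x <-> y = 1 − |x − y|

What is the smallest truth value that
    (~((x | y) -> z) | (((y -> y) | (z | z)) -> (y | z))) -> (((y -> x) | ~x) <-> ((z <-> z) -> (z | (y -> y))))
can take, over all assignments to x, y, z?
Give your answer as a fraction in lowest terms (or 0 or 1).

Take x = 1/2, y = 1, z = 0:
x | y = 1/2 | 1 = 1
(x | y) -> z = 1 -> 0 = 0
~((x | y) -> z) = ~0 = 1
y -> y = 1 -> 1 = 1
z | z = 0 | 0 = 0
(y -> y) | (z | z) = 1 | 0 = 1
y | z = 1 | 0 = 1
((y -> y) | (z | z)) -> (y | z) = 1 -> 1 = 1
~((x | y) -> z) | (((y -> y) | (z | z)) -> (y | z)) = 1 | 1 = 1
y -> x = 1 -> 1/2 = 1/2
~x = ~1/2 = 1/2
(y -> x) | ~x = 1/2 | 1/2 = 1/2
z <-> z = 0 <-> 0 = 1
y -> y = 1 -> 1 = 1
z | (y -> y) = 0 | 1 = 1
(z <-> z) -> (z | (y -> y)) = 1 -> 1 = 1
((y -> x) | ~x) <-> ((z <-> z) -> (z | (y -> y))) = 1/2 <-> 1 = 1/2
(~((x | y) -> z) | (((y -> y) | (z | z)) -> (y | z))) -> (((y -> x) | ~x) <-> ((z <-> z) -> (z | (y -> y)))) = 1 -> 1/2 = 1/2
No assignment yields a value below 1/2, so this is the minimum.

1/2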